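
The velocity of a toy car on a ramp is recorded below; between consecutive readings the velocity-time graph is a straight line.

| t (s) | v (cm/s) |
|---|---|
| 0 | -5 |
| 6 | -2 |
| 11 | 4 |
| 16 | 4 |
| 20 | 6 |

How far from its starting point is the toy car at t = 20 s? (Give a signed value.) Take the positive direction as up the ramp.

24 cm

Displacement is the signed area under the v-t curve.
0–6 s: ½(-5 + -2)(6) = -21 cm
6–11 s: ½(-2 + 4)(5) = 5 cm
11–16 s: 4 × 5 = 20 cm
16–20 s: ½(4 + 6)(4) = 20 cm
Net displacement = 24 cm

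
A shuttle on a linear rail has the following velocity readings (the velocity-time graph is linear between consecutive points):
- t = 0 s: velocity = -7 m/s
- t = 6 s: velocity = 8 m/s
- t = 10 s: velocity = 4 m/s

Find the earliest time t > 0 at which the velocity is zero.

t = 2.8 s

v changes sign on 0–6 s (from -7 to 8); the graph is linear there, so v = 0 at t = 0 + (7)·(6 − 0)/(8 − -7) = 2.8 s.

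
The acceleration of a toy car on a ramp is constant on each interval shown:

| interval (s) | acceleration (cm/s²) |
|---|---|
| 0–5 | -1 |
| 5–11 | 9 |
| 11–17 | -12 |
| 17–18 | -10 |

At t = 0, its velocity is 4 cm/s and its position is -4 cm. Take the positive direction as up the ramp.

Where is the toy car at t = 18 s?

237.5 cm

On each constant-a segment, Δv = aΔt and Δx = v₀Δt + ½aΔt²; chain segment to segment.
0–5 s: v starts 4 cm/s; Δx = 4·5 + ½·-1·5² = 7.5 cm; v ends -1 cm/s.
5–11 s: v starts -1 cm/s; Δx = -1·6 + ½·9·6² = 156 cm; v ends 53 cm/s.
11–17 s: v starts 53 cm/s; Δx = 53·6 + ½·-12·6² = 102 cm; v ends -19 cm/s.
17–18 s: v starts -19 cm/s; Δx = -19·1 + ½·-10·1² = -24 cm; v ends -29 cm/s.
x(18) = -4 + Σ Δx = 237.5 cm.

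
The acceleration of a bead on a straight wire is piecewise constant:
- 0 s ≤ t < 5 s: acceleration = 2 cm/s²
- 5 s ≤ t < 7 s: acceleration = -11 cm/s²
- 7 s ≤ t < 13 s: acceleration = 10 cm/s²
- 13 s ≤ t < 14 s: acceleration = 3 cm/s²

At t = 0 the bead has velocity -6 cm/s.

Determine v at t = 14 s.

Δv equals the area under the a-t graph; then v = v₀ + Δv.
0–5 s: 2 × 5 = 10 cm/s
5–7 s: -11 × 2 = -22 cm/s
7–13 s: 10 × 6 = 60 cm/s
13–14 s: 3 × 1 = 3 cm/s
Δv = 51 cm/s, so v(14) = -6 + (51) = 45 cm/s.

45 cm/s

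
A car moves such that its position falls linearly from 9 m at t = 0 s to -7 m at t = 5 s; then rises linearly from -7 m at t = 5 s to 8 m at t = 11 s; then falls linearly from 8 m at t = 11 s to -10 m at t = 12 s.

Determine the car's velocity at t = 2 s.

Velocity is the slope of the x-t graph on 0–5 s: (-7 − 9)/(5 − 0) = -3.2 m/s.

-3.2 m/s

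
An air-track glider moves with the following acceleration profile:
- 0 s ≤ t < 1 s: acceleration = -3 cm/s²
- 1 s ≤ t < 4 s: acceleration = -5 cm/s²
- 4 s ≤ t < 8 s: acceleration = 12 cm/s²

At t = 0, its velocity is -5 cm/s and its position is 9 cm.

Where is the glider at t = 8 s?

On each constant-a segment, Δv = aΔt and Δx = v₀Δt + ½aΔt²; chain segment to segment.
0–1 s: v starts -5 cm/s; Δx = -5·1 + ½·-3·1² = -6.5 cm; v ends -8 cm/s.
1–4 s: v starts -8 cm/s; Δx = -8·3 + ½·-5·3² = -46.5 cm; v ends -23 cm/s.
4–8 s: v starts -23 cm/s; Δx = -23·4 + ½·12·4² = 4 cm; v ends 25 cm/s.
x(8) = 9 + Σ Δx = -40 cm.

-40 cm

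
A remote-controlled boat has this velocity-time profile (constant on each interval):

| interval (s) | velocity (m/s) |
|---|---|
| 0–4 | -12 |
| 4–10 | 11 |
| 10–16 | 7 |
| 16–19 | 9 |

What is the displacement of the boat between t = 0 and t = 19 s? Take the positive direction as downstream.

Net displacement equals the area under the velocity-time graph (areas below the axis count negative).
0–4 s: -12 × 4 = -48 m
4–10 s: 11 × 6 = 66 m
10–16 s: 7 × 6 = 42 m
16–19 s: 9 × 3 = 27 m
Net displacement = 87 m

87 m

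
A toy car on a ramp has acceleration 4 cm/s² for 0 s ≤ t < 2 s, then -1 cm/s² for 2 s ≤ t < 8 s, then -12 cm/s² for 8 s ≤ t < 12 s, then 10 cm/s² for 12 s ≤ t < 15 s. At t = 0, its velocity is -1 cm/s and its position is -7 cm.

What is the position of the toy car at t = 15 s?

On each constant-a segment, Δv = aΔt and Δx = v₀Δt + ½aΔt²; chain segment to segment.
0–2 s: v starts -1 cm/s; Δx = -1·2 + ½·4·2² = 6 cm; v ends 7 cm/s.
2–8 s: v starts 7 cm/s; Δx = 7·6 + ½·-1·6² = 24 cm; v ends 1 cm/s.
8–12 s: v starts 1 cm/s; Δx = 1·4 + ½·-12·4² = -92 cm; v ends -47 cm/s.
12–15 s: v starts -47 cm/s; Δx = -47·3 + ½·10·3² = -96 cm; v ends -17 cm/s.
x(15) = -7 + Σ Δx = -165 cm.

-165 cm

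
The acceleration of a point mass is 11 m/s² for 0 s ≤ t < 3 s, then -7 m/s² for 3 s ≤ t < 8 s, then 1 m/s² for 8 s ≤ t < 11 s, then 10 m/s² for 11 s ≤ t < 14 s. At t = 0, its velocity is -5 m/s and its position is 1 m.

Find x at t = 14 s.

On each constant-a segment, Δv = aΔt and Δx = v₀Δt + ½aΔt²; chain segment to segment.
0–3 s: v starts -5 m/s; Δx = -5·3 + ½·11·3² = 34.5 m; v ends 28 m/s.
3–8 s: v starts 28 m/s; Δx = 28·5 + ½·-7·5² = 52.5 m; v ends -7 m/s.
8–11 s: v starts -7 m/s; Δx = -7·3 + ½·1·3² = -16.5 m; v ends -4 m/s.
11–14 s: v starts -4 m/s; Δx = -4·3 + ½·10·3² = 33 m; v ends 26 m/s.
x(14) = 1 + Σ Δx = 104.5 m.

104.5 m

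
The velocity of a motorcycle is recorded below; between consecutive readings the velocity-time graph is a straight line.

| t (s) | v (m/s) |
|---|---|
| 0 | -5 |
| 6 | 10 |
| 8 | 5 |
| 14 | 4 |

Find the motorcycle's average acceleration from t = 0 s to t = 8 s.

Average acceleration = Δv/Δt = (5 − -5)/(8 − 0) = 1.25 m/s².

1.25 m/s²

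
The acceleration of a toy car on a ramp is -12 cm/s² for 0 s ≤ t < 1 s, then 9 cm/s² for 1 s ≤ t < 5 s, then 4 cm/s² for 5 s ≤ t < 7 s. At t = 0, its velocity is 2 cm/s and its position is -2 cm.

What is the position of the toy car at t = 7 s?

On each constant-a segment, Δv = aΔt and Δx = v₀Δt + ½aΔt²; chain segment to segment.
0–1 s: v starts 2 cm/s; Δx = 2·1 + ½·-12·1² = -4 cm; v ends -10 cm/s.
1–5 s: v starts -10 cm/s; Δx = -10·4 + ½·9·4² = 32 cm; v ends 26 cm/s.
5–7 s: v starts 26 cm/s; Δx = 26·2 + ½·4·2² = 60 cm; v ends 34 cm/s.
x(7) = -2 + Σ Δx = 86 cm.

86 cm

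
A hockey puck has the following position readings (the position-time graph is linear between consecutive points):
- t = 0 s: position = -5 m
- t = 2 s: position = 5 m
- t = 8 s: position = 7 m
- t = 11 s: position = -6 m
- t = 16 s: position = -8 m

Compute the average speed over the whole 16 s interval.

1.6875 m/s

Average speed = (total path length)/(elapsed time); on a piecewise-linear x-t graph the path length is Σ|Δx|.
0–2 s: |Δx| = |5 − -5| = 10 m
2–8 s: |Δx| = |7 − 5| = 2 m
8–11 s: |Δx| = |-6 − 7| = 13 m
11–16 s: |Δx| = |-8 − -6| = 2 m
Total path = 27 m; average speed = 27/16 = 1.6875 m/s.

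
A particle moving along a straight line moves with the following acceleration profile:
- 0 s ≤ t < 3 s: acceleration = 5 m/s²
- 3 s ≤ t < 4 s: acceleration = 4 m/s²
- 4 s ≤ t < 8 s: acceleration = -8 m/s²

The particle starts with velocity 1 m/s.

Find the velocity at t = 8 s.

Δv equals the area under the a-t graph; then v = v₀ + Δv.
0–3 s: 5 × 3 = 15 m/s
3–4 s: 4 × 1 = 4 m/s
4–8 s: -8 × 4 = -32 m/s
Δv = -13 m/s, so v(8) = 1 + (-13) = -12 m/s.

-12 m/s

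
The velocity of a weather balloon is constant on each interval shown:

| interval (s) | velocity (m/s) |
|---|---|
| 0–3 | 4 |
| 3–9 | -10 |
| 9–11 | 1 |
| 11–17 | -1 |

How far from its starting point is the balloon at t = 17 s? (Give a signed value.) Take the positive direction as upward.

Net displacement equals the area under the velocity-time graph (areas below the axis count negative).
0–3 s: 4 × 3 = 12 m
3–9 s: -10 × 6 = -60 m
9–11 s: 1 × 2 = 2 m
11–17 s: -1 × 6 = -6 m
Net displacement = -52 m

-52 m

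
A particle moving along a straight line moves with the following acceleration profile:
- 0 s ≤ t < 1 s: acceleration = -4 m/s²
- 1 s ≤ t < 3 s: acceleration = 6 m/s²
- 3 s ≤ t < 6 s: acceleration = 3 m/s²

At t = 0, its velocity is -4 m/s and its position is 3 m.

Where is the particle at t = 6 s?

On each constant-a segment, Δv = aΔt and Δx = v₀Δt + ½aΔt²; chain segment to segment.
0–1 s: v starts -4 m/s; Δx = -4·1 + ½·-4·1² = -6 m; v ends -8 m/s.
1–3 s: v starts -8 m/s; Δx = -8·2 + ½·6·2² = -4 m; v ends 4 m/s.
3–6 s: v starts 4 m/s; Δx = 4·3 + ½·3·3² = 25.5 m; v ends 13 m/s.
x(6) = 3 + Σ Δx = 18.5 m.

18.5 m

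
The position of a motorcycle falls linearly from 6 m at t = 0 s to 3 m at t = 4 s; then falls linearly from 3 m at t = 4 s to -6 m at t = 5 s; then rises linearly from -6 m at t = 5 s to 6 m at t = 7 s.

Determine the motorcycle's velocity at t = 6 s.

6 m/s

Velocity is the slope of the x-t graph on 5–7 s: (6 − -6)/(7 − 5) = 6 m/s.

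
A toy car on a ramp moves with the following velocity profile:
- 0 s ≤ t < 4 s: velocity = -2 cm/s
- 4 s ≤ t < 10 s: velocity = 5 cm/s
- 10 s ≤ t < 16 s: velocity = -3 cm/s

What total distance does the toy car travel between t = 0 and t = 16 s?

56 cm

Distance (not displacement) is the total path length: add the absolute areas under v-t.
0–4 s: |-2| × 4 = 8 cm
4–10 s: |5| × 6 = 30 cm
10–16 s: |-3| × 6 = 18 cm
Total distance = 56 cm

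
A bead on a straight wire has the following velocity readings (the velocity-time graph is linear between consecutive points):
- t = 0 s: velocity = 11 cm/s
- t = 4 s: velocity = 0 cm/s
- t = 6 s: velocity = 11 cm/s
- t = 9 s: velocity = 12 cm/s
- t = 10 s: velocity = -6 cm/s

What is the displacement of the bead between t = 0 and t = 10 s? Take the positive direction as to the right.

70.5 cm

Net displacement equals the area under the velocity-time graph (areas below the axis count negative).
0–4 s: ½(11 + 0)(4) = 22 cm
4–6 s: ½(0 + 11)(2) = 11 cm
6–9 s: ½(11 + 12)(3) = 34.5 cm
9–10 s: ½(12 + -6)(1) = 3 cm
Net displacement = 70.5 cm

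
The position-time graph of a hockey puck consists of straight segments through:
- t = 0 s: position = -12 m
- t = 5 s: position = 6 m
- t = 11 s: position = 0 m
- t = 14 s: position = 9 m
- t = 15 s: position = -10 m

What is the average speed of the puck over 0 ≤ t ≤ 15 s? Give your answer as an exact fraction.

Average speed = (total path length)/(elapsed time); on a piecewise-linear x-t graph the path length is Σ|Δx|.
0–5 s: |Δx| = |6 − -12| = 18 m
5–11 s: |Δx| = |0 − 6| = 6 m
11–14 s: |Δx| = |9 − 0| = 9 m
14–15 s: |Δx| = |-10 − 9| = 19 m
Total path = 52 m; average speed = 52/15 = 52/15 m/s.

52/15 m/s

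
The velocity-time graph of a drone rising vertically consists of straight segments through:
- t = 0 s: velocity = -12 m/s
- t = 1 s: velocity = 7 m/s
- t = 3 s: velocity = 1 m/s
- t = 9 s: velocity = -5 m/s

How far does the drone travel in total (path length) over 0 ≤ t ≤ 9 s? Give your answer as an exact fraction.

Distance (not displacement) is the total path length: add the absolute areas under v-t.
0–1 s: v = 0 at t = 12/19 s; triangle areas 72/19 + 49/38 = 193/38 m
1–3 s: |½(7 + 1)(2)| = 8 m
3–9 s: v = 0 at t = 4 s; triangle areas 0.5 + 12.5 = 13 m
Total distance = 991/38 m

991/38 m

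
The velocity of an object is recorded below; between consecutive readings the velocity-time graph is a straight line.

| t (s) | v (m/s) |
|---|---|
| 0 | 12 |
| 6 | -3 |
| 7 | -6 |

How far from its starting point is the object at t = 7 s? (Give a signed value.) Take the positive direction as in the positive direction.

Net displacement equals the area under the velocity-time graph (areas below the axis count negative).
0–6 s: ½(12 + -3)(6) = 27 m
6–7 s: ½(-3 + -6)(1) = -4.5 m
Net displacement = 22.5 m

22.5 m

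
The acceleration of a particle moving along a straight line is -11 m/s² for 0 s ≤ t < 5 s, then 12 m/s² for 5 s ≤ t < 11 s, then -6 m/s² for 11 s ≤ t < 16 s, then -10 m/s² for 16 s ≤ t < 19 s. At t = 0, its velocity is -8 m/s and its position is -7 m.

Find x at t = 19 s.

-484.5 m

On each constant-a segment, Δv = aΔt and Δx = v₀Δt + ½aΔt²; chain segment to segment.
0–5 s: v starts -8 m/s; Δx = -8·5 + ½·-11·5² = -177.5 m; v ends -63 m/s.
5–11 s: v starts -63 m/s; Δx = -63·6 + ½·12·6² = -162 m; v ends 9 m/s.
11–16 s: v starts 9 m/s; Δx = 9·5 + ½·-6·5² = -30 m; v ends -21 m/s.
16–19 s: v starts -21 m/s; Δx = -21·3 + ½·-10·3² = -108 m; v ends -51 m/s.
x(19) = -7 + Σ Δx = -484.5 m.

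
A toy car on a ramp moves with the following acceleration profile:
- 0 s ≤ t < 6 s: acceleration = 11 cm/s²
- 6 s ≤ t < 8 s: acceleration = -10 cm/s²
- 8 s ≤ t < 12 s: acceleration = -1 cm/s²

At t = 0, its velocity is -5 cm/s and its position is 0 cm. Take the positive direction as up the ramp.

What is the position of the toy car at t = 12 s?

On each constant-a segment, Δv = aΔt and Δx = v₀Δt + ½aΔt²; chain segment to segment.
0–6 s: v starts -5 cm/s; Δx = -5·6 + ½·11·6² = 168 cm; v ends 61 cm/s.
6–8 s: v starts 61 cm/s; Δx = 61·2 + ½·-10·2² = 102 cm; v ends 41 cm/s.
8–12 s: v starts 41 cm/s; Δx = 41·4 + ½·-1·4² = 156 cm; v ends 37 cm/s.
x(12) = 0 + Σ Δx = 426 cm.

426 cm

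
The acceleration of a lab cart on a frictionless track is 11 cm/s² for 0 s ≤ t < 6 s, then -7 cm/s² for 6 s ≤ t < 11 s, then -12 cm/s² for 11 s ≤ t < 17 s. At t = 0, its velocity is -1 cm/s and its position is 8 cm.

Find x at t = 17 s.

401.5 cm

On each constant-a segment, Δv = aΔt and Δx = v₀Δt + ½aΔt²; chain segment to segment.
0–6 s: v starts -1 cm/s; Δx = -1·6 + ½·11·6² = 192 cm; v ends 65 cm/s.
6–11 s: v starts 65 cm/s; Δx = 65·5 + ½·-7·5² = 237.5 cm; v ends 30 cm/s.
11–17 s: v starts 30 cm/s; Δx = 30·6 + ½·-12·6² = -36 cm; v ends -42 cm/s.
x(17) = 8 + Σ Δx = 401.5 cm.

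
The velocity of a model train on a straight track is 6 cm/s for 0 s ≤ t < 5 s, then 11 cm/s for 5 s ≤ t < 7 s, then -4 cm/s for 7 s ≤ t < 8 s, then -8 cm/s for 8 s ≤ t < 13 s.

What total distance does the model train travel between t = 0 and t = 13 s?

96 cm

Total distance travelled is ∫|v| dt — sum the magnitudes of each area piece.
0–5 s: |6| × 5 = 30 cm
5–7 s: |11| × 2 = 22 cm
7–8 s: |-4| × 1 = 4 cm
8–13 s: |-8| × 5 = 40 cm
Total distance = 96 cm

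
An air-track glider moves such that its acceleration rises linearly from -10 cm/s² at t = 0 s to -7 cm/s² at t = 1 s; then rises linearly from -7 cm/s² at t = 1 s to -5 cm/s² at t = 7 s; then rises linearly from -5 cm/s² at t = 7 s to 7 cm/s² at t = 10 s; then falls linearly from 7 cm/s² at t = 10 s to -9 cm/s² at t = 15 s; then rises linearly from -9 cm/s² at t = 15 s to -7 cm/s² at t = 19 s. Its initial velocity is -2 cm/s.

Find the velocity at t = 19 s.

-80.5 cm/s

Δv equals the area under the a-t graph; then v = v₀ + Δv.
0–1 s: ½(-10 + -7)(1) = -8.5 cm/s
1–7 s: ½(-7 + -5)(6) = -36 cm/s
7–10 s: ½(-5 + 7)(3) = 3 cm/s
10–15 s: ½(7 + -9)(5) = -5 cm/s
15–19 s: ½(-9 + -7)(4) = -32 cm/s
Δv = -78.5 cm/s, so v(19) = -2 + (-78.5) = -80.5 cm/s.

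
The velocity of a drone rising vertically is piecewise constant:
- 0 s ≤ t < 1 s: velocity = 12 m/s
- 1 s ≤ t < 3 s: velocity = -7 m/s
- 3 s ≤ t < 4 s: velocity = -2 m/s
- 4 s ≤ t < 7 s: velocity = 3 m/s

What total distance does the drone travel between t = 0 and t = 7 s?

37 m

Distance (not displacement) is the total path length: add the absolute areas under v-t.
0–1 s: |12| × 1 = 12 m
1–3 s: |-7| × 2 = 14 m
3–4 s: |-2| × 1 = 2 m
4–7 s: |3| × 3 = 9 m
Total distance = 37 m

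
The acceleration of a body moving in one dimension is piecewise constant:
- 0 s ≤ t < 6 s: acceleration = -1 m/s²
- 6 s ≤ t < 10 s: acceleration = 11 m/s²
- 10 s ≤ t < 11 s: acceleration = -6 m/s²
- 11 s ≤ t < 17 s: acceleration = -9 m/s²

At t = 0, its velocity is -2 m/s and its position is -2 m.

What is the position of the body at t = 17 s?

75 m

On each constant-a segment, Δv = aΔt and Δx = v₀Δt + ½aΔt²; chain segment to segment.
0–6 s: v starts -2 m/s; Δx = -2·6 + ½·-1·6² = -30 m; v ends -8 m/s.
6–10 s: v starts -8 m/s; Δx = -8·4 + ½·11·4² = 56 m; v ends 36 m/s.
10–11 s: v starts 36 m/s; Δx = 36·1 + ½·-6·1² = 33 m; v ends 30 m/s.
11–17 s: v starts 30 m/s; Δx = 30·6 + ½·-9·6² = 18 m; v ends -24 m/s.
x(17) = -2 + Σ Δx = 75 m.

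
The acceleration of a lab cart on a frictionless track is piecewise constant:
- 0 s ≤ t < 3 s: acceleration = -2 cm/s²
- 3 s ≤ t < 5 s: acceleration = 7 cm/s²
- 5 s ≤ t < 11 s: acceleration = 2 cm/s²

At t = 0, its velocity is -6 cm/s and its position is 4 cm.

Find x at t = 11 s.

On each constant-a segment, Δv = aΔt and Δx = v₀Δt + ½aΔt²; chain segment to segment.
0–3 s: v starts -6 cm/s; Δx = -6·3 + ½·-2·3² = -27 cm; v ends -12 cm/s.
3–5 s: v starts -12 cm/s; Δx = -12·2 + ½·7·2² = -10 cm; v ends 2 cm/s.
5–11 s: v starts 2 cm/s; Δx = 2·6 + ½·2·6² = 48 cm; v ends 14 cm/s.
x(11) = 4 + Σ Δx = 15 cm.

15 cm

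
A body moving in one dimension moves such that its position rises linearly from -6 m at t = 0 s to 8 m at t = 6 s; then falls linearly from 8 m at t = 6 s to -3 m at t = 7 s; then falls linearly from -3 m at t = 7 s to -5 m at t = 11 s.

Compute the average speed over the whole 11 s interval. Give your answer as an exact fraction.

Average speed = (total path length)/(elapsed time); on a piecewise-linear x-t graph the path length is Σ|Δx|.
0–6 s: |Δx| = |8 − -6| = 14 m
6–7 s: |Δx| = |-3 − 8| = 11 m
7–11 s: |Δx| = |-5 − -3| = 2 m
Total path = 27 m; average speed = 27/11 = 27/11 m/s.

27/11 m/s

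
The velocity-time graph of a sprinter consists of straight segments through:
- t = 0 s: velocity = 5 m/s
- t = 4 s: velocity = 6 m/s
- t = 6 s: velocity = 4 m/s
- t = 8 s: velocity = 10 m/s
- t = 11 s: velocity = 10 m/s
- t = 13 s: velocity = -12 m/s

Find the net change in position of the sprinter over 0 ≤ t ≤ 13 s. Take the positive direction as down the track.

74 m

Net displacement equals the area under the velocity-time graph (areas below the axis count negative).
0–4 s: ½(5 + 6)(4) = 22 m
4–6 s: ½(6 + 4)(2) = 10 m
6–8 s: ½(4 + 10)(2) = 14 m
8–11 s: 10 × 3 = 30 m
11–13 s: ½(10 + -12)(2) = -2 m
Net displacement = 74 m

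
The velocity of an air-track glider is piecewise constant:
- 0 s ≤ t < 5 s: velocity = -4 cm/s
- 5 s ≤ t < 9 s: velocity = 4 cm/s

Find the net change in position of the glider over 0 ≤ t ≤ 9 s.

-4 cm

Displacement is the signed area under the v-t curve.
0–5 s: -4 × 5 = -20 cm
5–9 s: 4 × 4 = 16 cm
Net displacement = -4 cm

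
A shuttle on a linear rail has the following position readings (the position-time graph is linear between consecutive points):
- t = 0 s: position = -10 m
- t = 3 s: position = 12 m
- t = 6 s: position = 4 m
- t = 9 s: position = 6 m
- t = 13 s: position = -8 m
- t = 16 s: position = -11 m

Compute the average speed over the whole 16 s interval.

3.0625 m/s

Average speed = (total path length)/(elapsed time); on a piecewise-linear x-t graph the path length is Σ|Δx|.
0–3 s: |Δx| = |12 − -10| = 22 m
3–6 s: |Δx| = |4 − 12| = 8 m
6–9 s: |Δx| = |6 − 4| = 2 m
9–13 s: |Δx| = |-8 − 6| = 14 m
13–16 s: |Δx| = |-11 − -8| = 3 m
Total path = 49 m; average speed = 49/16 = 3.0625 m/s.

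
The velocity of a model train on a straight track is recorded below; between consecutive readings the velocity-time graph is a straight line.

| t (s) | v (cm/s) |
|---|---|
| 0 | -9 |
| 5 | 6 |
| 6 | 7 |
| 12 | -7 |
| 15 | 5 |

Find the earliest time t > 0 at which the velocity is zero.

v changes sign on 0–5 s (from -9 to 6); the graph is linear there, so v = 0 at t = 0 + (9)·(5 − 0)/(6 − -9) = 3 s.

t = 3 s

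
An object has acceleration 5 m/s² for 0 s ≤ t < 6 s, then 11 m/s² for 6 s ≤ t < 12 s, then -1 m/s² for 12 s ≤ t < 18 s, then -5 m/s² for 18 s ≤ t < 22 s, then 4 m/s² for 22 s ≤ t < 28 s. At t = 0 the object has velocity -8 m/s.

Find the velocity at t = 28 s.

Δv equals the area under the a-t graph; then v = v₀ + Δv.
0–6 s: 5 × 6 = 30 m/s
6–12 s: 11 × 6 = 66 m/s
12–18 s: -1 × 6 = -6 m/s
18–22 s: -5 × 4 = -20 m/s
22–28 s: 4 × 6 = 24 m/s
Δv = 94 m/s, so v(28) = -8 + (94) = 86 m/s.

86 m/s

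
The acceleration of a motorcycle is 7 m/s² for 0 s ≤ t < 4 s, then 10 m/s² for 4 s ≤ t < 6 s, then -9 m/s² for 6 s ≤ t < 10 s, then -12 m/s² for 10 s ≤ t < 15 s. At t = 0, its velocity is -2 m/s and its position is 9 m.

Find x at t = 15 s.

141 m

On each constant-a segment, Δv = aΔt and Δx = v₀Δt + ½aΔt²; chain segment to segment.
0–4 s: v starts -2 m/s; Δx = -2·4 + ½·7·4² = 48 m; v ends 26 m/s.
4–6 s: v starts 26 m/s; Δx = 26·2 + ½·10·2² = 72 m; v ends 46 m/s.
6–10 s: v starts 46 m/s; Δx = 46·4 + ½·-9·4² = 112 m; v ends 10 m/s.
10–15 s: v starts 10 m/s; Δx = 10·5 + ½·-12·5² = -100 m; v ends -50 m/s.
x(15) = 9 + Σ Δx = 141 m.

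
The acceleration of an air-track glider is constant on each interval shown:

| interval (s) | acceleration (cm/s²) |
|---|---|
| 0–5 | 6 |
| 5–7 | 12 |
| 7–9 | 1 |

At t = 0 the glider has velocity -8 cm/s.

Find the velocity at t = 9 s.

Δv equals the area under the a-t graph; then v = v₀ + Δv.
0–5 s: 6 × 5 = 30 cm/s
5–7 s: 12 × 2 = 24 cm/s
7–9 s: 1 × 2 = 2 cm/s
Δv = 56 cm/s, so v(9) = -8 + (56) = 48 cm/s.

48 cm/s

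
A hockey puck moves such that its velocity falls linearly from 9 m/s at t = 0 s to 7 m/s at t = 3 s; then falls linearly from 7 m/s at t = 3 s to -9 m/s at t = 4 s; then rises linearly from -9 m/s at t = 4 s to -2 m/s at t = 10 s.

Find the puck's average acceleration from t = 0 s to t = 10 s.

-1.1 m/s²

Average acceleration = Δv/Δt = (-2 − 9)/(10 − 0) = -1.1 m/s².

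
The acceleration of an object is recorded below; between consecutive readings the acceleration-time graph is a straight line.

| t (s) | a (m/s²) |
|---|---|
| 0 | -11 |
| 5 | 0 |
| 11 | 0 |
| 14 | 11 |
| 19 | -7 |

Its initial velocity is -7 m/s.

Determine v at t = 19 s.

Δv equals the area under the a-t graph; then v = v₀ + Δv.
0–5 s: ½(-11 + 0)(5) = -27.5 m/s
5–11 s: 0 × 6 = 0 m/s
11–14 s: ½(0 + 11)(3) = 16.5 m/s
14–19 s: ½(11 + -7)(5) = 10 m/s
Δv = -1 m/s, so v(19) = -7 + (-1) = -8 m/s.

-8 m/s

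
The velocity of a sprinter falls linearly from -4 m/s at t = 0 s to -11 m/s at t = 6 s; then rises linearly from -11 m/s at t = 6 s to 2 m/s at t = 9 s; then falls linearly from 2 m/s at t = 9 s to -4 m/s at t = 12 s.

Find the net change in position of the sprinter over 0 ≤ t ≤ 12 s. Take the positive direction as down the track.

Displacement is the signed area under the v-t curve.
0–6 s: ½(-4 + -11)(6) = -45 m
6–9 s: ½(-11 + 2)(3) = -13.5 m
9–12 s: ½(2 + -4)(3) = -3 m
Net displacement = -61.5 m

-61.5 m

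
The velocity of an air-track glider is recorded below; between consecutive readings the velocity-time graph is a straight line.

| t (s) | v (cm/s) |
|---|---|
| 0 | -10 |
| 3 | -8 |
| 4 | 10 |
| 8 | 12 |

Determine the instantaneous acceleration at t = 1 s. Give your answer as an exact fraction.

Acceleration is the slope of the v-t graph on 0–3 s: (-8 − -10)/(3 − 0) = 2/3 cm/s².

2/3 cm/s²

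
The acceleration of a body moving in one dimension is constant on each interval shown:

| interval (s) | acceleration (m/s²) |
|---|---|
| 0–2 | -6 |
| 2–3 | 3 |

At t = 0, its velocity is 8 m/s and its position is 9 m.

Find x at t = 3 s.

On each constant-a segment, Δv = aΔt and Δx = v₀Δt + ½aΔt²; chain segment to segment.
0–2 s: v starts 8 m/s; Δx = 8·2 + ½·-6·2² = 4 m; v ends -4 m/s.
2–3 s: v starts -4 m/s; Δx = -4·1 + ½·3·1² = -2.5 m; v ends -1 m/s.
x(3) = 9 + Σ Δx = 10.5 m.

10.5 m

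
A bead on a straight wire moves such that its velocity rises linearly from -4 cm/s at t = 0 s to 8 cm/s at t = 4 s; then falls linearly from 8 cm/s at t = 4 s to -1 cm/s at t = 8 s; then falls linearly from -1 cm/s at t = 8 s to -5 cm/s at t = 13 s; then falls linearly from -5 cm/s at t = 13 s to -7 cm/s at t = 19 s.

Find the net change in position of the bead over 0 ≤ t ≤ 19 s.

-29 cm

Net displacement equals the area under the velocity-time graph (areas below the axis count negative).
0–4 s: ½(-4 + 8)(4) = 8 cm
4–8 s: ½(8 + -1)(4) = 14 cm
8–13 s: ½(-1 + -5)(5) = -15 cm
13–19 s: ½(-5 + -7)(6) = -36 cm
Net displacement = -29 cm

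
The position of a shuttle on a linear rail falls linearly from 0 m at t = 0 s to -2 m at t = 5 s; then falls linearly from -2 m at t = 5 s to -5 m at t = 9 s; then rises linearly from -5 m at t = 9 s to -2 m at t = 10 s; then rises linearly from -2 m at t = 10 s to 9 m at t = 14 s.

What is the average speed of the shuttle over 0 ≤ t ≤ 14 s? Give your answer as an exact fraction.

Average speed = (total path length)/(elapsed time); on a piecewise-linear x-t graph the path length is Σ|Δx|.
0–5 s: |Δx| = |-2 − 0| = 2 m
5–9 s: |Δx| = |-5 − -2| = 3 m
9–10 s: |Δx| = |-2 − -5| = 3 m
10–14 s: |Δx| = |9 − -2| = 11 m
Total path = 19 m; average speed = 19/14 = 19/14 m/s.

19/14 m/s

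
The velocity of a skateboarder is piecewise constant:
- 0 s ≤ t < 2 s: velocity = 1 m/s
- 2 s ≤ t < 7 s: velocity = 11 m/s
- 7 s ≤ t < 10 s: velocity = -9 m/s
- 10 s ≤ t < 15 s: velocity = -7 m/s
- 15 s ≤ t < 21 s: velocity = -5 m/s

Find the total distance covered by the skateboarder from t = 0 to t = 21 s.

Distance (not displacement) is the total path length: add the absolute areas under v-t.
0–2 s: |1| × 2 = 2 m
2–7 s: |11| × 5 = 55 m
7–10 s: |-9| × 3 = 27 m
10–15 s: |-7| × 5 = 35 m
15–21 s: |-5| × 6 = 30 m
Total distance = 149 m

149 m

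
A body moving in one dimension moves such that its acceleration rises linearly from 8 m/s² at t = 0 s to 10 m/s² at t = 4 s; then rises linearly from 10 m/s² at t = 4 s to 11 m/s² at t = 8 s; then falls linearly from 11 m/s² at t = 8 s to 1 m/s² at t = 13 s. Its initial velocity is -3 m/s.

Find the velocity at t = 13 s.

Δv equals the area under the a-t graph; then v = v₀ + Δv.
0–4 s: ½(8 + 10)(4) = 36 m/s
4–8 s: ½(10 + 11)(4) = 42 m/s
8–13 s: ½(11 + 1)(5) = 30 m/s
Δv = 108 m/s, so v(13) = -3 + (108) = 105 m/s.

105 m/s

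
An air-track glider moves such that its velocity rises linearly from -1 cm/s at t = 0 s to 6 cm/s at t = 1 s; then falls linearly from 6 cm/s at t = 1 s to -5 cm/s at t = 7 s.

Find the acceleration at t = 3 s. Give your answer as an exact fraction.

Acceleration is the slope of the v-t graph on 1–7 s: (-5 − 6)/(7 − 1) = -11/6 cm/s².

-11/6 cm/s²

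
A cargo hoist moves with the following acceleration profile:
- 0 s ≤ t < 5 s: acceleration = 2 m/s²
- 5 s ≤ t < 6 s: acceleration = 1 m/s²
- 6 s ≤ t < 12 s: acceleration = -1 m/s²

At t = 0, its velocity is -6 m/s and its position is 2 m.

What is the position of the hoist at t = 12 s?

On each constant-a segment, Δv = aΔt and Δx = v₀Δt + ½aΔt²; chain segment to segment.
0–5 s: v starts -6 m/s; Δx = -6·5 + ½·2·5² = -5 m; v ends 4 m/s.
5–6 s: v starts 4 m/s; Δx = 4·1 + ½·1·1² = 4.5 m; v ends 5 m/s.
6–12 s: v starts 5 m/s; Δx = 5·6 + ½·-1·6² = 12 m; v ends -1 m/s.
x(12) = 2 + Σ Δx = 13.5 m.

13.5 m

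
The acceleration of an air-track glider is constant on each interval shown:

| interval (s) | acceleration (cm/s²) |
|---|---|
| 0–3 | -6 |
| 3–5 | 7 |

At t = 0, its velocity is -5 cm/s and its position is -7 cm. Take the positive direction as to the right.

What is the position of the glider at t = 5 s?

-81 cm

On each constant-a segment, Δv = aΔt and Δx = v₀Δt + ½aΔt²; chain segment to segment.
0–3 s: v starts -5 cm/s; Δx = -5·3 + ½·-6·3² = -42 cm; v ends -23 cm/s.
3–5 s: v starts -23 cm/s; Δx = -23·2 + ½·7·2² = -32 cm; v ends -9 cm/s.
x(5) = -7 + Σ Δx = -81 cm.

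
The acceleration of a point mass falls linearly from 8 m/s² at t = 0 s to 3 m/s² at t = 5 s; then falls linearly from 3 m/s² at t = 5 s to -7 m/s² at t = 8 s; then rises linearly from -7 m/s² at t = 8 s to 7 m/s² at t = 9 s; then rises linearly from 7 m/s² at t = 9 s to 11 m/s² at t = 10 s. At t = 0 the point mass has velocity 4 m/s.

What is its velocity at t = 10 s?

Δv equals the area under the a-t graph; then v = v₀ + Δv.
0–5 s: ½(8 + 3)(5) = 27.5 m/s
5–8 s: ½(3 + -7)(3) = -6 m/s
8–9 s: ½(-7 + 7)(1) = 0 m/s
9–10 s: ½(7 + 11)(1) = 9 m/s
Δv = 30.5 m/s, so v(10) = 4 + (30.5) = 34.5 m/s.

34.5 m/s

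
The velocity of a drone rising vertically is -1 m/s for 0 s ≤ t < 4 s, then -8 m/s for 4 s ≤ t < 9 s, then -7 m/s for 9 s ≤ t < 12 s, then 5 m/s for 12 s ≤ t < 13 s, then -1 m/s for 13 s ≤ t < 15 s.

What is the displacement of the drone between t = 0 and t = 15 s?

Net displacement equals the area under the velocity-time graph (areas below the axis count negative).
0–4 s: -1 × 4 = -4 m
4–9 s: -8 × 5 = -40 m
9–12 s: -7 × 3 = -21 m
12–13 s: 5 × 1 = 5 m
13–15 s: -1 × 2 = -2 m
Net displacement = -62 m

-62 m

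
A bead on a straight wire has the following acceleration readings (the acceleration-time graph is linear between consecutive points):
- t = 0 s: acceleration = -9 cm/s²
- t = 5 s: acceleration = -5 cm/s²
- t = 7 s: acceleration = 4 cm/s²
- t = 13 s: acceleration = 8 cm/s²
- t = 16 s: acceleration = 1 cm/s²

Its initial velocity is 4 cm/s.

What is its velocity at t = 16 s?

Δv equals the area under the a-t graph; then v = v₀ + Δv.
0–5 s: ½(-9 + -5)(5) = -35 cm/s
5–7 s: ½(-5 + 4)(2) = -1 cm/s
7–13 s: ½(4 + 8)(6) = 36 cm/s
13–16 s: ½(8 + 1)(3) = 13.5 cm/s
Δv = 13.5 cm/s, so v(16) = 4 + (13.5) = 17.5 cm/s.

17.5 cm/s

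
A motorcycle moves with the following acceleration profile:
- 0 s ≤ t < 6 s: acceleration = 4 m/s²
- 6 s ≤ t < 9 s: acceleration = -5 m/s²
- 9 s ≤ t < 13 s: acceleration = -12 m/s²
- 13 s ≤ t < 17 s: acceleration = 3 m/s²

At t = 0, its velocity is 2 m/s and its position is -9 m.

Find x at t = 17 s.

-45.5 m

On each constant-a segment, Δv = aΔt and Δx = v₀Δt + ½aΔt²; chain segment to segment.
0–6 s: v starts 2 m/s; Δx = 2·6 + ½·4·6² = 84 m; v ends 26 m/s.
6–9 s: v starts 26 m/s; Δx = 26·3 + ½·-5·3² = 55.5 m; v ends 11 m/s.
9–13 s: v starts 11 m/s; Δx = 11·4 + ½·-12·4² = -52 m; v ends -37 m/s.
13–17 s: v starts -37 m/s; Δx = -37·4 + ½·3·4² = -124 m; v ends -25 m/s.
x(17) = -9 + Σ Δx = -45.5 m.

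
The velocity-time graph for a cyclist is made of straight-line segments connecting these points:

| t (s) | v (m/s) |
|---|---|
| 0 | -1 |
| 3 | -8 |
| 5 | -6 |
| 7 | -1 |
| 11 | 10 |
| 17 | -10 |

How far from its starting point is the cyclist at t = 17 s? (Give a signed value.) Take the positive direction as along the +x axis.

-16.5 m

Net displacement equals the area under the velocity-time graph (areas below the axis count negative).
0–3 s: ½(-1 + -8)(3) = -13.5 m
3–5 s: ½(-8 + -6)(2) = -14 m
5–7 s: ½(-6 + -1)(2) = -7 m
7–11 s: ½(-1 + 10)(4) = 18 m
11–17 s: ½(10 + -10)(6) = 0 m
Net displacement = -16.5 m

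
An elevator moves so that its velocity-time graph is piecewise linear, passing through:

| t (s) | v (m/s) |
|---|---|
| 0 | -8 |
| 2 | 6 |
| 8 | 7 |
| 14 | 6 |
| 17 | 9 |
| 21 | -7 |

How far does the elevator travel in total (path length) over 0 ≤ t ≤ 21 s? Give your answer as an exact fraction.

Distance (not displacement) is the total path length: add the absolute areas under v-t.
0–2 s: v = 0 at t = 8/7 s; triangle areas 32/7 + 18/7 = 50/7 m
2–8 s: |½(6 + 7)(6)| = 39 m
8–14 s: |½(7 + 6)(6)| = 39 m
14–17 s: |½(6 + 9)(3)| = 22.5 m
17–21 s: v = 0 at t = 19.25 s; triangle areas 10.125 + 6.125 = 16.25 m
Total distance = 3469/28 m

3469/28 m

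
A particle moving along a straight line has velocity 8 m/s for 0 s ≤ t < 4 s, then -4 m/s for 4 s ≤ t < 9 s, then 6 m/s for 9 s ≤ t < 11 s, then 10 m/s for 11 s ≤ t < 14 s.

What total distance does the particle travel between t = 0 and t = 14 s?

Distance (not displacement) is the total path length: add the absolute areas under v-t.
0–4 s: |8| × 4 = 32 m
4–9 s: |-4| × 5 = 20 m
9–11 s: |6| × 2 = 12 m
11–14 s: |10| × 3 = 30 m
Total distance = 94 m

94 m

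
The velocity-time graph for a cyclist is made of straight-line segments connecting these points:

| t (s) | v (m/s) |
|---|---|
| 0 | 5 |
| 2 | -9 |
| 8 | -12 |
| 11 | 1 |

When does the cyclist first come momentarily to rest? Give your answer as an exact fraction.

v changes sign on 0–2 s (from 5 to -9); the graph is linear there, so v = 0 at t = 0 + (-5)·(2 − 0)/(-9 − 5) = 5/7 s.

t = 5/7 s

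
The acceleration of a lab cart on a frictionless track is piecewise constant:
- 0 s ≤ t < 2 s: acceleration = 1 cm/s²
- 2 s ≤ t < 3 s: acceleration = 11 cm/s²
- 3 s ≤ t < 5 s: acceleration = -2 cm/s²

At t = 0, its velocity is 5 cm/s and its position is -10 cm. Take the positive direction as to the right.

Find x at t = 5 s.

46.5 cm

On each constant-a segment, Δv = aΔt and Δx = v₀Δt + ½aΔt²; chain segment to segment.
0–2 s: v starts 5 cm/s; Δx = 5·2 + ½·1·2² = 12 cm; v ends 7 cm/s.
2–3 s: v starts 7 cm/s; Δx = 7·1 + ½·11·1² = 12.5 cm; v ends 18 cm/s.
3–5 s: v starts 18 cm/s; Δx = 18·2 + ½·-2·2² = 32 cm; v ends 14 cm/s.
x(5) = -10 + Σ Δx = 46.5 cm.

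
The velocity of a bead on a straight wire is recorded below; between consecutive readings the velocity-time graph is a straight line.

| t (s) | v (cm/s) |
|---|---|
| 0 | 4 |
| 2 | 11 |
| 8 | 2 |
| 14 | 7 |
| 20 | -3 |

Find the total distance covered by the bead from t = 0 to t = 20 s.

Distance (not displacement) is the total path length: add the absolute areas under v-t.
0–2 s: |½(4 + 11)(2)| = 15 cm
2–8 s: |½(11 + 2)(6)| = 39 cm
8–14 s: |½(2 + 7)(6)| = 27 cm
14–20 s: v = 0 at t = 18.2 s; triangle areas 14.7 + 2.7 = 17.4 cm
Total distance = 98.4 cm

98.4 cm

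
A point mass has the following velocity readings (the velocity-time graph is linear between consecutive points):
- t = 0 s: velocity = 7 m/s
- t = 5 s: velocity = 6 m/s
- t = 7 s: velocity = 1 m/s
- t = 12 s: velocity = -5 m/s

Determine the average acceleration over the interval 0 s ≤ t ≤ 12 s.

Average acceleration = Δv/Δt = (-5 − 7)/(12 − 0) = -1 m/s².

-1 m/s²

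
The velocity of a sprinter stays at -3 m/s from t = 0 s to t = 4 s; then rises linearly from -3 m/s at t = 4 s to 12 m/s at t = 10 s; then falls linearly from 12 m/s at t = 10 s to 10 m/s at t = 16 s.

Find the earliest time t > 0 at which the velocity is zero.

t = 5.2 s

v changes sign on 4–10 s (from -3 to 12); the graph is linear there, so v = 0 at t = 4 + (3)·(10 − 4)/(12 − -3) = 5.2 s.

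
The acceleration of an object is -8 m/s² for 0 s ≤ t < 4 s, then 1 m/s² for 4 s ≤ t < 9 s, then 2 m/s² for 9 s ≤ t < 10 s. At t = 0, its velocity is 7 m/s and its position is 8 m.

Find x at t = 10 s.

-159.5 m

On each constant-a segment, Δv = aΔt and Δx = v₀Δt + ½aΔt²; chain segment to segment.
0–4 s: v starts 7 m/s; Δx = 7·4 + ½·-8·4² = -36 m; v ends -25 m/s.
4–9 s: v starts -25 m/s; Δx = -25·5 + ½·1·5² = -112.5 m; v ends -20 m/s.
9–10 s: v starts -20 m/s; Δx = -20·1 + ½·2·1² = -19 m; v ends -18 m/s.
x(10) = 8 + Σ Δx = -159.5 m.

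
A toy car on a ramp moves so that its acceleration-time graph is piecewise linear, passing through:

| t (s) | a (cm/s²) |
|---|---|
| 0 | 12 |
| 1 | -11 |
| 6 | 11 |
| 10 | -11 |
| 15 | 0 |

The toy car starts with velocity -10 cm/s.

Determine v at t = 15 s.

-37 cm/s

Δv equals the area under the a-t graph; then v = v₀ + Δv.
0–1 s: ½(12 + -11)(1) = 0.5 cm/s
1–6 s: ½(-11 + 11)(5) = 0 cm/s
6–10 s: ½(11 + -11)(4) = 0 cm/s
10–15 s: ½(-11 + 0)(5) = -27.5 cm/s
Δv = -27 cm/s, so v(15) = -10 + (-27) = -37 cm/s.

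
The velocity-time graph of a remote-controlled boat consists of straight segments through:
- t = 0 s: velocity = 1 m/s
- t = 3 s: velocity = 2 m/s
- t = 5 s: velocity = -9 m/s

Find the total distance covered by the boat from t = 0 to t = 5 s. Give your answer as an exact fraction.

Distance (not displacement) is the total path length: add the absolute areas under v-t.
0–3 s: |½(1 + 2)(3)| = 4.5 m
3–5 s: v = 0 at t = 37/11 s; triangle areas 4/11 + 81/11 = 85/11 m
Total distance = 269/22 m

269/22 m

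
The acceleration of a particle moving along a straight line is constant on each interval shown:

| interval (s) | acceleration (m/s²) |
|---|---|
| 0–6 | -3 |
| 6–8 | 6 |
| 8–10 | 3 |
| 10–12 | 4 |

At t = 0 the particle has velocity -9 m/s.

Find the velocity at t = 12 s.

-1 m/s

Δv equals the area under the a-t graph; then v = v₀ + Δv.
0–6 s: -3 × 6 = -18 m/s
6–8 s: 6 × 2 = 12 m/s
8–10 s: 3 × 2 = 6 m/s
10–12 s: 4 × 2 = 8 m/s
Δv = 8 m/s, so v(12) = -9 + (8) = -1 m/s.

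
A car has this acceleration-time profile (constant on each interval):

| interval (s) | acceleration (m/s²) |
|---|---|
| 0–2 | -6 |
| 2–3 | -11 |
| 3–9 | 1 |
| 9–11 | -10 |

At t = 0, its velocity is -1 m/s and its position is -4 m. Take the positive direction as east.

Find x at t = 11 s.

-218.5 m

On each constant-a segment, Δv = aΔt and Δx = v₀Δt + ½aΔt²; chain segment to segment.
0–2 s: v starts -1 m/s; Δx = -1·2 + ½·-6·2² = -14 m; v ends -13 m/s.
2–3 s: v starts -13 m/s; Δx = -13·1 + ½·-11·1² = -18.5 m; v ends -24 m/s.
3–9 s: v starts -24 m/s; Δx = -24·6 + ½·1·6² = -126 m; v ends -18 m/s.
9–11 s: v starts -18 m/s; Δx = -18·2 + ½·-10·2² = -56 m; v ends -38 m/s.
x(11) = -4 + Σ Δx = -218.5 m.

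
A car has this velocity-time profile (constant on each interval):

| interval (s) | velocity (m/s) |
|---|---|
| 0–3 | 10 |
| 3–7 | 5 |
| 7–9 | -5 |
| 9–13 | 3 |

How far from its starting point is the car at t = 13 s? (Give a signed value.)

Displacement is the signed area under the v-t curve.
0–3 s: 10 × 3 = 30 m
3–7 s: 5 × 4 = 20 m
7–9 s: -5 × 2 = -10 m
9–13 s: 3 × 4 = 12 m
Net displacement = 52 m

52 m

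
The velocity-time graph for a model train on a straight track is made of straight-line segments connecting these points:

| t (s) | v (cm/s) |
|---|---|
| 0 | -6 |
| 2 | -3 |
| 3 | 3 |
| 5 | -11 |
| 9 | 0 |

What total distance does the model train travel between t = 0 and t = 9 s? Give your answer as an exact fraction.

Total distance travelled is ∫|v| dt — sum the magnitudes of each area piece.
0–2 s: |½(-6 + -3)(2)| = 9 cm
2–3 s: v = 0 at t = 2.5 s; triangle areas 0.75 + 0.75 = 1.5 cm
3–5 s: v = 0 at t = 24/7 s; triangle areas 9/14 + 121/14 = 65/7 cm
5–9 s: |½(-11 + 0)(4)| = 22 cm
Total distance = 585/14 cm

585/14 cm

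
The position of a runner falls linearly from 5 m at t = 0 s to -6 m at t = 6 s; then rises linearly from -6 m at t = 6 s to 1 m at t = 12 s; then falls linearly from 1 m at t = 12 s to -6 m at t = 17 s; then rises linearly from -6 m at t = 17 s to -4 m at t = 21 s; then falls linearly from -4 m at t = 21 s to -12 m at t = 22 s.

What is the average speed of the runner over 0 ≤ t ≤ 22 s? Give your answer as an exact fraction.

35/22 m/s

Average speed = (total path length)/(elapsed time); on a piecewise-linear x-t graph the path length is Σ|Δx|.
0–6 s: |Δx| = |-6 − 5| = 11 m
6–12 s: |Δx| = |1 − -6| = 7 m
12–17 s: |Δx| = |-6 − 1| = 7 m
17–21 s: |Δx| = |-4 − -6| = 2 m
21–22 s: |Δx| = |-12 − -4| = 8 m
Total path = 35 m; average speed = 35/22 = 35/22 m/s.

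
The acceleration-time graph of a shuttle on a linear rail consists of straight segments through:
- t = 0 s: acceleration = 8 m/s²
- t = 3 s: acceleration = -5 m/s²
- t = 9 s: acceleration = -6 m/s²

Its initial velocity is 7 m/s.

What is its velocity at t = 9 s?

-21.5 m/s

Δv equals the area under the a-t graph; then v = v₀ + Δv.
0–3 s: ½(8 + -5)(3) = 4.5 m/s
3–9 s: ½(-5 + -6)(6) = -33 m/s
Δv = -28.5 m/s, so v(9) = 7 + (-28.5) = -21.5 m/s.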